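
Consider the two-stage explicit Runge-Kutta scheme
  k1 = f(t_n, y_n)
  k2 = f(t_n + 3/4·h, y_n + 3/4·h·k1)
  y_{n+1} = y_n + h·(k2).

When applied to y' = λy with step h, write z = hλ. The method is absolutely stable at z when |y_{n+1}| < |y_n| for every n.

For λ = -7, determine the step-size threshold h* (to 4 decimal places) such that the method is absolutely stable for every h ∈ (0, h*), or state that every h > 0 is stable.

With y'=λy (z=hλ):
  k1=λy_n ⇒ h·k1=z·y_n;  k2=λ(1+3/4z)y_n ⇒ h·k2=z(1+3/4z)y_n
  y_{n+1}/y_n = 1 + z(1+3/4z) = 1 + z + 3/4z²
  Hence R(z) = 1 + z + 3/4z².

Find x<0 with |R(x)|<1.
x=-1.25: |R|=0.9219
R=1: x+3/4x²=0 ⇒ x=−4/3=-1.3333; min R=1−1/(4·3/4)=0.6667>−1
Confirm numerically:
  x=-1.240: |R|=0.91320 <1
  x=-0.764: |R|=0.67377 <1
  x=-0.655: |R|=0.66677 <1
  x=-1.901: |R|=1.80935 >1
  x=-1.468: |R|=1.14827 >1
Interval (-1.3333, 0).

(-1.3333,0); λ=-7 ⇒ h* = (4/3)/7 = 0.1905.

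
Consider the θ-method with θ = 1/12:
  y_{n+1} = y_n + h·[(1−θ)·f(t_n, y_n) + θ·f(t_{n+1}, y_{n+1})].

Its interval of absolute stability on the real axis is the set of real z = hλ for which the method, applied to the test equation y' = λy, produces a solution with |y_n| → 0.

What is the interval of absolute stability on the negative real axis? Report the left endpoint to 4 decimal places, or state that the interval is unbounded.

Test eqn y'=λy, z=hλ:
  y_{n+1} = y_n + z·[11/12·y_n + 1/12·y_{n+1}] ⇒ (1 − 1/12z)y_{n+1} = (1 + 11/12z)y_n
  so R(z) = (1 + 11/12z)/(1 − 1/12z).

Need |R(x)|<1, x<0.
x=-0.7: |R|=0.3386
R=−1: 1+11/12x = −1+1/12x ⇒ -5/6x=2 ⇒ x=2/(-5/6)=-2.4000
Confirm numerically:
  x=-2.336: |R|=0.95536 <1
  x=-2.130: |R|=0.80892 <1
  x=-2.046: |R|=0.74797 <1
  x=-1.485: |R|=0.32147 <1
  x=-2.979: |R|=1.38654 >1
  x=-2.556: |R|=1.10717 >1
  x=-2.501: |R|=1.06965 >1
So |R|<1 on (-2.4000, 0).

z∈(-2.4000,0).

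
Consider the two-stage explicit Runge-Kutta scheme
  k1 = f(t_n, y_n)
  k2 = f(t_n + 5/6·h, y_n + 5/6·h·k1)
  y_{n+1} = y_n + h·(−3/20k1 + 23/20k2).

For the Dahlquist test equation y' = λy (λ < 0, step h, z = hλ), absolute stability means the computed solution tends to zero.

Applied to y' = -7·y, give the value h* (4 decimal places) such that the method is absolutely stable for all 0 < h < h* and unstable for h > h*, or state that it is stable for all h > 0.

Set f=λy, z=hλ:
  k1=λy_n ⇒ h·k1=z·y_n;  k2=λ(1+5/6z)y_n ⇒ h·k2=z(1+5/6z)y_n
  y_{n+1}/y_n = 1 − 3/20z + 23/20z(1+5/6z) = 1 + z + 23/24z²
  Hence R(z) = 1 + z + 23/24z².

Need |R(x)|<1, x<0.
x=-0.38: |R|=0.7584
R=1: x+23/24x²=0 ⇒ x=−24/23=-1.0435; min R=1−1/(4·23/24)=0.7391>−1
Confirm numerically:
  x=-0.867: |R|=0.85337 <1
  x=-0.811: |R|=0.81932 <1
  x=-0.462: |R|=0.74255 <1
  x=-1.547: |R|=1.74649 >1
  x=-1.427: |R|=1.52448 >1
So |R|<1 on (-1.0435, 0).

(-1.0435,0); λ=-7 ⇒ h* = (24/23)/7 = 0.1491.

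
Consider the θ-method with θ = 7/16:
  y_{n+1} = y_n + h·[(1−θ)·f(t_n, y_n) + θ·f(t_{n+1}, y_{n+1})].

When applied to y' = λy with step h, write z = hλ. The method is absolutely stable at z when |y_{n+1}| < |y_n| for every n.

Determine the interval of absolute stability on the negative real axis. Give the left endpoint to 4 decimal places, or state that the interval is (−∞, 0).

z∈(-16.0000,0).

Test eqn y'=λy, z=hλ:
  y_{n+1} = y_n + z·[9/16·y_n + 7/16·y_{n+1}] ⇒ (1 − 7/16z)y_{n+1} = (1 + 9/16z)y_n
  ⇒ R(z) = (1 + 9/16z)/(1 − 7/16z).

Boundary: |R(x)|=1, x<0.
x=-0.95: |R|=0.3289
R=−1: 1+9/16x = −1+7/16x ⇒ -1/8x=2 ⇒ x=2/(-1/8)=-16.0000
Confirm numerically:
  x=-15.570: |R|=0.99312 <1
  x=-12.885: |R|=0.94133 <1
  x=-8.667: |R|=0.80871 <1
  x=-16.533: |R|=1.00809 >1
  x=-16.088: |R|=1.00137 >1
Interval (-16.0000, 0).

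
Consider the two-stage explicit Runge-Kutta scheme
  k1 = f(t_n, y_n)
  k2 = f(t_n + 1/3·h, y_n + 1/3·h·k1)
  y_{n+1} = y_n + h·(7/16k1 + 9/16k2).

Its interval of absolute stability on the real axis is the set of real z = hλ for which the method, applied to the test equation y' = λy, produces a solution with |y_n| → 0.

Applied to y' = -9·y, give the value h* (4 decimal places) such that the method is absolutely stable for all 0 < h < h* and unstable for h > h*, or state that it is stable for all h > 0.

(-5.3333,0); λ=-9 ⇒ h* = (16/3)/9 = 0.5926.

Test eqn y'=λy, z=hλ:
  k1=λy_n ⇒ h·k1=z·y_n;  k2=λ(1+1/3z)y_n ⇒ h·k2=z(1+1/3z)y_n
  y_{n+1}/y_n = 1 + 7/16z + 9/16z(1+1/3z) = 1 + z + 3/16z²
  so R(z) = 1 + z + 3/16z².

Find x<0 with |R(x)|<1.
x=-0.44: |R|=0.5963
R=1: x+3/16x²=0 ⇒ x=−16/3=-5.3333; min R=1−1/(4·3/16)=-0.3333>−1
Confirm numerically:
  x=-4.518: |R|=0.30931 <1
  x=-4.191: |R|=0.10234 <1
  x=-2.831: |R|=0.32827 <1
  x=-5.827: |R|=1.53936 >1
  x=-5.631: |R|=1.31428 >1
  x=-5.528: |R|=1.20177 >1
Stable set (-5.3333, 0).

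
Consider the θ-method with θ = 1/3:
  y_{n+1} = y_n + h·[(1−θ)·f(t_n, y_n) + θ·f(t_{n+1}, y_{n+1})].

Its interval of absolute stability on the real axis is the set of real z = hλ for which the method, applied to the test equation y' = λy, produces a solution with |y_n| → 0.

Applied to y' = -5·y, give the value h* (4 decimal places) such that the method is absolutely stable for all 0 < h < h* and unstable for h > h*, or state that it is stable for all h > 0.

Set f=λy, z=hλ:
  y_{n+1} = y_n + z·[2/3·y_n + 1/3·y_{n+1}] ⇒ (1 − 1/3z)y_{n+1} = (1 + 2/3z)y_n
  ⇒ R(z) = (1 + 2/3z)/(1 − 1/3z).

Need |R(x)|<1, x<0.
x=-1.77: |R|=0.1132
R=−1: 1+2/3x = −1+1/3x ⇒ -1/3x=2 ⇒ x=2/(-1/3)=-6.0000
Confirm numerically:
  x=-5.667: |R|=0.96158 <1
  x=-4.785: |R|=0.84393 <1
  x=-4.769: |R|=0.84155 <1
  x=-3.900: |R|=0.69565 <1
  x=-6.448: |R|=1.04742 >1
  x=-6.290: |R|=1.03122 >1
  x=-6.031: |R|=1.00343 >1
Interval (-6.0000, 0).

(-6.0000,0); λ=-5 ⇒ h* = (6)/5 = 1.2000.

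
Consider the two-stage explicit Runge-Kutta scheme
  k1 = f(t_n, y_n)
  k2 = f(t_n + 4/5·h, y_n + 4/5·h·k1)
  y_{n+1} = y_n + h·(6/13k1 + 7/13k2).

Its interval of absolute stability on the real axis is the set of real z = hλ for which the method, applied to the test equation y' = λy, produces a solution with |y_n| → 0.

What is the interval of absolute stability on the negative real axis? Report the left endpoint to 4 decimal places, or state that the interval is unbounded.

z∈(-2.3214,0).

With y'=λy (z=hλ):
  k1=λy_n ⇒ h·k1=z·y_n;  k2=λ(1+4/5z)y_n ⇒ h·k2=z(1+4/5z)y_n
  y_{n+1}/y_n = 1 + 6/13z + 7/13z(1+4/5z) = 1 + z + 28/65z²
  so R(z) = 1 + z + 28/65z².

Find x<0 with |R(x)|<1.
x=-1.39: |R|=0.4423
R=1: x+28/65x²=0 ⇒ x=−65/28=-2.3214; min R=1−1/(4·28/65)=0.4196>−1
Confirm numerically:
  x=-1.706: |R|=0.54773 <1
  x=-1.668: |R|=0.53050 <1
  x=-1.310: |R|=0.42924 <1
  x=-2.856: |R|=1.65767 >1
  x=-2.687: |R|=1.42314 >1
  x=-2.641: |R|=1.36356 >1
Stable set (-2.3214, 0).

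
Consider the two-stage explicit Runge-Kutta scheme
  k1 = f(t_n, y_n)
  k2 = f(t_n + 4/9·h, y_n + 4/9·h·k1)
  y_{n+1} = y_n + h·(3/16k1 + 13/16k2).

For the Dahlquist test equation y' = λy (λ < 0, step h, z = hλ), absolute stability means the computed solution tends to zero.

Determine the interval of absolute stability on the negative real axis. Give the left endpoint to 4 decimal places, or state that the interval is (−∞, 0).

(-2.7692, 0).

On y'=λy, z=hλ:
  k1=λy_n ⇒ h·k1=z·y_n;  k2=λ(1+4/9z)y_n ⇒ h·k2=z(1+4/9z)y_n
  y_{n+1}/y_n = 1 + 3/16z + 13/16z(1+4/9z) = 1 + z + 13/36z²
  R(z) = 1 + z + 13/36z².

Boundary: |R(x)|=1, x<0.
x=-1.22: |R|=0.3175
R=1: x+13/36x²=0 ⇒ x=−36/13=-2.7692; min R=1−1/(4·13/36)=0.3077>−1
Confirm numerically:
  x=-1.909: |R|=0.40699 <1
  x=-1.662: |R|=0.33548 <1
  x=-1.476: |R|=0.31071 <1
  x=-3.207: |R|=1.50697 >1
  x=-3.008: |R|=1.25936 >1
  x=-2.959: |R|=1.20277 >1
So |R|<1 on (-2.7692, 0).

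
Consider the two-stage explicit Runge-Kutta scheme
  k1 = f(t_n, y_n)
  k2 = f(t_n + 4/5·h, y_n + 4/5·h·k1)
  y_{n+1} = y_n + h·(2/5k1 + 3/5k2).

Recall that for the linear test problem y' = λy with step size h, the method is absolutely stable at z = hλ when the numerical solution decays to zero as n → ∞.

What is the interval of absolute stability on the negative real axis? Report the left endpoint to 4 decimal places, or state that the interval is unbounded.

Set f=λy, z=hλ:
  k1=λy_n ⇒ h·k1=z·y_n;  k2=λ(1+4/5z)y_n ⇒ h·k2=z(1+4/5z)y_n
  y_{n+1}/y_n = 1 + 2/5z + 3/5z(1+4/5z) = 1 + z + 12/25z²
  R(z) = 1 + z + 12/25z².

Need |R(x)|<1, x<0.
x=-1.47: |R|=0.5672
R=1: x+12/25x²=0 ⇒ x=−25/12=-2.0833; min R=1−1/(4·12/25)=0.4792>−1
Confirm numerically:
  x=-1.357: |R|=0.52690 <1
  x=-1.257: |R|=0.50142 <1
  x=-1.251: |R|=0.50020 <1
  x=-1.226: |R|=0.49548 <1
  x=-2.612: |R|=1.66282 >1
  x=-2.586: |R|=1.62395 >1
  x=-2.422: |R|=1.39372 >1
So |R|<1 on (-2.0833, 0).

(-2.0833, 0).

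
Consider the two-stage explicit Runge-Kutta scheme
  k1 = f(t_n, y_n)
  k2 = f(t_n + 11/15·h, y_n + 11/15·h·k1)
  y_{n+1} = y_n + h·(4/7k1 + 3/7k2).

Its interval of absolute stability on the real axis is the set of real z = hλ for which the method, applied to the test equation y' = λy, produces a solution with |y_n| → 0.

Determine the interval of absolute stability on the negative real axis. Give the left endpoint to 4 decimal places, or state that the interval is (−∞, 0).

With y'=λy (z=hλ):
  k1=λy_n ⇒ h·k1=z·y_n;  k2=λ(1+11/15z)y_n ⇒ h·k2=z(1+11/15z)y_n
  y_{n+1}/y_n = 1 + 4/7z + 3/7z(1+11/15z) = 1 + z + 11/35z²
  R(z) = 1 + z + 11/35z².

Boundary: |R(x)|=1, x<0.
x=-0.95: |R|=0.3336
R=1: x+11/35x²=0 ⇒ x=−35/11=-3.1818; min R=1−1/(4·11/35)=0.2045>−1
Confirm numerically:
  x=-2.243: |R|=0.33819 <1
  x=-2.123: |R|=0.29353 <1
  x=-1.974: |R|=0.25067 <1
  x=-1.918: |R|=0.23817 <1
  x=-3.762: |R|=1.68597 >1
  x=-3.747: |R|=1.66557 >1
  x=-3.522: |R|=1.37655 >1
So |R|<1 on (-3.1818, 0).

(-3.1818, 0).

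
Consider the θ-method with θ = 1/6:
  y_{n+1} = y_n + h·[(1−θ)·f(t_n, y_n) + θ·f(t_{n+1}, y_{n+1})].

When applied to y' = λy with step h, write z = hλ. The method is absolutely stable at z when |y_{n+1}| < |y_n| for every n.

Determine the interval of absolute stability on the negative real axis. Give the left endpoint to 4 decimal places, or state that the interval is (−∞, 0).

(-3.0000, 0).

With y'=λy (z=hλ):
  y_{n+1} = y_n + z·[5/6·y_n + 1/6·y_{n+1}] ⇒ (1 − 1/6z)y_{n+1} = (1 + 5/6z)y_n
  R(z) = (1 + 5/6z)/(1 − 1/6z).

Need |R(x)|<1, x<0.
x=-0.92: |R|=0.2023
R=−1: 1+5/6x = −1+1/6x ⇒ -2/3x=2 ⇒ x=2/(-2/3)=-3.0000
Confirm numerically:
  x=-2.583: |R|=0.80566 <1
  x=-1.682: |R|=0.31372 <1
  x=-1.598: |R|=0.26191 <1
  x=-3.594: |R|=1.24765 >1
  x=-3.173: |R|=1.07544 >1
  x=-3.042: |R|=1.01858 >1
Interval (-3.0000, 0).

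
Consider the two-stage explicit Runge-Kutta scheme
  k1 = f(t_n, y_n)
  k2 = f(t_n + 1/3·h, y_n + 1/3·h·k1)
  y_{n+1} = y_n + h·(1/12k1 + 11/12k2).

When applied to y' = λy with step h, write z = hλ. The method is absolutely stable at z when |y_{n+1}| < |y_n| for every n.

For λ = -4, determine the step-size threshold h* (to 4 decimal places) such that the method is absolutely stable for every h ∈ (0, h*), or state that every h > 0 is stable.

(-3.2727,0); λ=-4 ⇒ h* = (36/11)/4 = 0.8182.

Set f=λy, z=hλ:
  k1=λy_n ⇒ h·k1=z·y_n;  k2=λ(1+1/3z)y_n ⇒ h·k2=z(1+1/3z)y_n
  y_{n+1}/y_n = 1 + 1/12z + 11/12z(1+1/3z) = 1 + z + 11/36z²
  Hence R(z) = 1 + z + 11/36z².

Need |R(x)|<1, x<0.
x=-0.93: |R|=0.3343
R=1: x+11/36x²=0 ⇒ x=−36/11=-3.2727; min R=1−1/(4·11/36)=0.1818>−1
Confirm numerically:
  x=-3.143: |R|=0.87541 <1
  x=-3.027: |R|=0.77272 <1
  x=-1.941: |R|=0.21017 <1
  x=-1.736: |R|=0.18485 <1
  x=-3.788: |R|=1.59640 >1
  x=-3.498: |R|=1.24078 >1
Interval (-3.2727, 0).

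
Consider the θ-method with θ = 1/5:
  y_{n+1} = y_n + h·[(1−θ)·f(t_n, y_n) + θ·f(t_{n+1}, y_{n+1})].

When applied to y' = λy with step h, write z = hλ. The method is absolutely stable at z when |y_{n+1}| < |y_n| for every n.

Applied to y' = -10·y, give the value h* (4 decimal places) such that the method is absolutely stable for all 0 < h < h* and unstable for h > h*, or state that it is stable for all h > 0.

(-3.3333,0); λ=-10 ⇒ h* = (10/3)/10 = 0.3333.

On y'=λy, z=hλ:
  y_{n+1} = y_n + z·[4/5·y_n + 1/5·y_{n+1}] ⇒ (1 − 1/5z)y_{n+1} = (1 + 4/5z)y_n
  R(z) = (1 + 4/5z)/(1 − 1/5z).

Find x<0 with |R(x)|<1.
x=-1.11: |R|=0.0917
R=−1: 1+4/5x = −1+1/5x ⇒ -3/5x=2 ⇒ x=2/(-3/5)=-3.3333
Confirm numerically:
  x=-2.836: |R|=0.80960 <1
  x=-2.408: |R|=0.62527 <1
  x=-1.660: |R|=0.24625 <1
  x=-3.697: |R|=1.12545 >1
  x=-3.507: |R|=1.06124 >1
Stable set (-3.3333, 0).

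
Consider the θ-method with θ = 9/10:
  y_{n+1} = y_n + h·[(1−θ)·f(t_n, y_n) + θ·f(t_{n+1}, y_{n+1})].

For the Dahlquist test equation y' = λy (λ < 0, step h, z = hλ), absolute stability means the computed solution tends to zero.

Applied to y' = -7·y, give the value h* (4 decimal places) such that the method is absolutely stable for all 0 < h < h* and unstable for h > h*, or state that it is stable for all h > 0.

unbounded; (−∞, 0). Any h>0 works for λ=-7.

Test eqn y'=λy, z=hλ:
  y_{n+1} = y_n + z·[1/10·y_n + 9/10·y_{n+1}] ⇒ (1 − 9/10z)y_{n+1} = (1 + 1/10z)y_n
  so R(z) = (1 + 1/10z)/(1 − 9/10z).

Solve |R(x)|<1 on ℝ⁻.
x=-0.97: |R|=0.4821
x=-2: |R|=0.2857
x=-10: |R|=0.0000
x=-100: |R|=0.0989
θ=9/10≥1/2 ⇒ |1+1/10x|<|1−9/10x| ∀x<0 ⇒ unbounded interval.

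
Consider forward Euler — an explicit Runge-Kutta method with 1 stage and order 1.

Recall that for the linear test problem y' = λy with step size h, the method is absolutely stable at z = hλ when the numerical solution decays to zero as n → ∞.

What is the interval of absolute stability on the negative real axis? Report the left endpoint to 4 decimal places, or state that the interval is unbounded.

z∈(-2.0000,0).

Test eqn y'=λy, z=hλ:
  order 1, 1-stage ⇒ R(z)=1+z
  (e.g. R(-1.63)=-0.63000, |R|=0.63000)

Solve |R(x)|<1 on ℝ⁻.
x=-1.63: |R|=0.6300
|R(-1.33)|=0.3300 |R(-1.03)|=0.0300 |R(-0.93)|=0.0700
Bisect:
  x_lo=-2.5218 |R|=1.5218  x_hi=-0.2439 |R|=0.7561
  mid=-1.38287 |R|=0.38287 →hi
  mid=-1.95233 |R|=0.95233 →hi
  mid=-2.23707 |R|=1.23707 →lo
  mid=-2.09470 |R|=1.09470 →lo
  mid=-2.02352 |R|=1.02352 →lo
  mid=-1.98793 |R|=0.98793 →hi
  mid=-2.00572 |R|=1.00572 →lo
  mid=-1.99682 |R|=0.99682 →hi
  mid=-2.00127 |R|=1.00127 →lo
  ...
  [-2.00002,-1.99988] ⇒ x*=-2.0000
Stable set (-2.0000, 0).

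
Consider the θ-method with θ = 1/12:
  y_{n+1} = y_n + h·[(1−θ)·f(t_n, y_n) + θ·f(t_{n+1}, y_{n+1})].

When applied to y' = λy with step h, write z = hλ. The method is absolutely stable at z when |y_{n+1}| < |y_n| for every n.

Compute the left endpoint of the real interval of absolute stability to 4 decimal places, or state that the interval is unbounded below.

With y'=λy (z=hλ):
  y_{n+1} = y_n + z·[11/12·y_n + 1/12·y_{n+1}] ⇒ (1 − 1/12z)y_{n+1} = (1 + 11/12z)y_n
  R(z) = (1 + 11/12z)/(1 − 1/12z).

Solve |R(x)|<1 on ℝ⁻.
x=-1.66: |R|=0.4583
R=−1: 1+11/12x = −1+1/12x ⇒ -5/6x=2 ⇒ x=2/(-5/6)=-2.4000
Confirm numerically:
  x=-1.537: |R|=0.36249 <1
  x=-1.100: |R|=0.00763 <1
  x=-1.050: |R|=0.03448 <1
  x=-1.024: |R|=0.05651 <1
  x=-2.953: |R|=1.36983 >1
  x=-2.719: |R|=1.21673 >1
  x=-2.498: |R|=1.06760 >1
So |R|<1 on (-2.4000, 0).

left endpoint -2.4000.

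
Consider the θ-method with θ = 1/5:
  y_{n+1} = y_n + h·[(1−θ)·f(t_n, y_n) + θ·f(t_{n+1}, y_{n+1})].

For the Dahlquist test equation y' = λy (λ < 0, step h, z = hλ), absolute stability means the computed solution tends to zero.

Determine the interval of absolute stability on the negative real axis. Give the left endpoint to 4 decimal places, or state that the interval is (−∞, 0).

(-3.3333, 0).

Set f=λy, z=hλ:
  y_{n+1} = y_n + z·[4/5·y_n + 1/5·y_{n+1}] ⇒ (1 − 1/5z)y_{n+1} = (1 + 4/5z)y_n
  so R(z) = (1 + 4/5z)/(1 − 1/5z).

Solve |R(x)|<1 on ℝ⁻.
x=-1.42: |R|=0.1059
R=−1: 1+4/5x = −1+1/5x ⇒ -3/5x=2 ⇒ x=2/(-3/5)=-3.3333
Confirm numerically:
  x=-2.865: |R|=0.82136 <1
  x=-2.365: |R|=0.60557 <1
  x=-2.160: |R|=0.50838 <1
  x=-3.792: |R|=1.15651 >1
  x=-3.733: |R|=1.13730 >1
  x=-3.654: |R|=1.11116 >1
Interval (-3.3333, 0).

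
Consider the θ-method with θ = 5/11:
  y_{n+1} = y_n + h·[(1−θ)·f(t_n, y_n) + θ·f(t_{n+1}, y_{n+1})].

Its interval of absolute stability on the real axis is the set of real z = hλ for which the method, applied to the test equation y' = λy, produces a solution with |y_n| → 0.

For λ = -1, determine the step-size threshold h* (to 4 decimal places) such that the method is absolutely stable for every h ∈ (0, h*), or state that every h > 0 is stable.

Test eqn y'=λy, z=hλ:
  y_{n+1} = y_n + z·[6/11·y_n + 5/11·y_{n+1}] ⇒ (1 − 5/11z)y_{n+1} = (1 + 6/11z)y_n
  R(z) = (1 + 6/11z)/(1 − 5/11z).

Need |R(x)|<1, x<0.
x=-0.49: |R|=0.5993
R=−1: 1+6/11x = −1+5/11x ⇒ -1/11x=2 ⇒ x=2/(-1/11)=-22.0000
Confirm numerically:
  x=-16.627: |R|=0.94292 <1
  x=-16.252: |R|=0.93770 <1
  x=-13.256: |R|=0.88685 <1
  x=-22.374: |R|=1.00304 >1
  x=-22.293: |R|=1.00239 >1
  x=-22.248: |R|=1.00203 >1
Stable set (-22.0000, 0).

(-22.0000,0); λ=-1 ⇒ h* = (22)/1 = 22.0000.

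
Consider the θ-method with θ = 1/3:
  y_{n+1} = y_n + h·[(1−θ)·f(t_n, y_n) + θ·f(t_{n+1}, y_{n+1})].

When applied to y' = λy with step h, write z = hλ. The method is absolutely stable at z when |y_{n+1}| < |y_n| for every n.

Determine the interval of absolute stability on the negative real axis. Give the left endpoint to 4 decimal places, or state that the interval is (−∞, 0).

z∈(-6.0000,0).

Test eqn y'=λy, z=hλ:
  y_{n+1} = y_n + z·[2/3·y_n + 1/3·y_{n+1}] ⇒ (1 − 1/3z)y_{n+1} = (1 + 2/3z)y_n
  R(z) = (1 + 2/3z)/(1 − 1/3z).

Find x<0 with |R(x)|<1.
x=-0.41: |R|=0.6393
R=−1: 1+2/3x = −1+1/3x ⇒ -1/3x=2 ⇒ x=2/(-1/3)=-6.0000
Confirm numerically:
  x=-4.666: |R|=0.82598 <1
  x=-4.536: |R|=0.80573 <1
  x=-4.288: |R|=0.76509 <1
  x=-6.561: |R|=1.05868 >1
  x=-6.215: |R|=1.02333 >1
Stable set (-6.0000, 0).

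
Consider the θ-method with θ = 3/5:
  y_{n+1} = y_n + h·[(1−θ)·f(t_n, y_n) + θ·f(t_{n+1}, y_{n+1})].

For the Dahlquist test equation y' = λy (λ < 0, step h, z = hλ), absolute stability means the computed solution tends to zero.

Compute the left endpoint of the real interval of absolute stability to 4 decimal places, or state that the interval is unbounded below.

unbounded; (−∞, 0).

Set f=λy, z=hλ:
  y_{n+1} = y_n + z·[2/5·y_n + 3/5·y_{n+1}] ⇒ (1 − 3/5z)y_{n+1} = (1 + 2/5z)y_n
  Hence R(z) = (1 + 2/5z)/(1 − 3/5z).

Boundary: |R(x)|=1, x<0.
x=-1.42: |R|=0.2333
x=-2: |R|=0.0909
x=-10: |R|=0.4286
x=-100: |R|=0.6393
θ=3/5≥1/2 ⇒ |1+2/5x|<|1−3/5x| ∀x<0 ⇒ interval (−∞,0).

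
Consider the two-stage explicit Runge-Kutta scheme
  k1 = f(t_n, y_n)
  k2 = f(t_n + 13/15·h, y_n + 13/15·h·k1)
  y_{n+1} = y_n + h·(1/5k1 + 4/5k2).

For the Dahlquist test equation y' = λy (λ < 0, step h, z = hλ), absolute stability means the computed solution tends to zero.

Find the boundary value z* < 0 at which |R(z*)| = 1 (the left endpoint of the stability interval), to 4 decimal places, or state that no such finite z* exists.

With y'=λy (z=hλ):
  k1=λy_n ⇒ h·k1=z·y_n;  k2=λ(1+13/15z)y_n ⇒ h·k2=z(1+13/15z)y_n
  y_{n+1}/y_n = 1 + 1/5z + 4/5z(1+13/15z) = 1 + z + 52/75z²
  R(z) = 1 + z + 52/75z².

Boundary: |R(x)|=1, x<0.
x=-0.67: |R|=0.6412
R=1: x+52/75x²=0 ⇒ x=−75/52=-1.4423; min R=1−1/(4·52/75)=0.6394>−1
Confirm numerically:
  x=-1.213: |R|=0.80715 <1
  x=-1.063: |R|=0.72045 <1
  x=-0.866: |R|=0.65397 <1
  x=-0.610: |R|=0.64799 <1
  x=-1.878: |R|=1.56731 >1
  x=-1.823: |R|=1.48117 >1
  x=-1.780: |R|=1.41676 >1
So |R|<1 on (-1.4423, 0).

left endpoint -1.4423.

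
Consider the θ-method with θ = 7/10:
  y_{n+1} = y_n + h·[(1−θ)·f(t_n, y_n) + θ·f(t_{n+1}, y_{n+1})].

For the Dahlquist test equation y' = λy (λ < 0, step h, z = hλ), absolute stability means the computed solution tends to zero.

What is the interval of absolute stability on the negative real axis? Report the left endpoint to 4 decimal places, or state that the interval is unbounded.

interval (−∞, 0).

On y'=λy, z=hλ:
  y_{n+1} = y_n + z·[3/10·y_n + 7/10·y_{n+1}] ⇒ (1 − 7/10z)y_{n+1} = (1 + 3/10z)y_n
  so R(z) = (1 + 3/10z)/(1 − 7/10z).

Solve |R(x)|<1 on ℝ⁻.
x=-1.23: |R|=0.3391
x=-2: |R|=0.1667
x=-10: |R|=0.2500
x=-100: |R|=0.4085
θ=7/10≥1/2 ⇒ |1+3/10x|<|1−7/10x| ∀x<0 ⇒ stable on all of ℝ⁻.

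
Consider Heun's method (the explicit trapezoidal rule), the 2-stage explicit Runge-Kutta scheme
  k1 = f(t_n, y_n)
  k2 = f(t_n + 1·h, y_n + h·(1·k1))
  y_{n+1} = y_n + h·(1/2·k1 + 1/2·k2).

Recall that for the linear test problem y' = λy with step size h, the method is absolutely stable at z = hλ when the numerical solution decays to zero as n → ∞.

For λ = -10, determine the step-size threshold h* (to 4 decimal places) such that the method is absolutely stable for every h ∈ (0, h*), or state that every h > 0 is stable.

(-2.0000,0); λ=-10 ⇒ h* = 0.2000.

Test eqn y'=λy, z=hλ:
  order 2, 2-stage ⇒ R(z)=1+z+z^2/2
  (e.g. R(-0.99)=0.50005, |R|=0.50005)

Boundary: |R(x)|=1, x<0.
x=-0.99: |R|=0.5000
|R(-1.65)|=0.7112 |R(-1.4)|=0.5800 |R(-1)|=0.5000
Bisect:
  x_lo=-2.5728 |R|=1.7369  x_hi=-0.3921 |R|=0.6847
  mid=-1.48249 |R|=0.61640 →hi
  mid=-2.02766 |R|=1.02804 →lo
  mid=-1.75507 |R|=0.78507 →hi
  mid=-1.89137 |R|=0.89727 →hi
  mid=-1.95951 |R|=0.96033 →hi
  mid=-1.99359 |R|=0.99361 →hi
  mid=-2.01062 |R|=1.01068 →lo
  mid=-2.00211 |R|=1.00211 →lo
  mid=-1.99785 |R|=0.99785 →hi
  mid=-1.99998 |R|=0.99998 →hi
  ...
  [-2.00011,-1.99998] ⇒ x*=-2.0000
Interval (-2.0000, 0).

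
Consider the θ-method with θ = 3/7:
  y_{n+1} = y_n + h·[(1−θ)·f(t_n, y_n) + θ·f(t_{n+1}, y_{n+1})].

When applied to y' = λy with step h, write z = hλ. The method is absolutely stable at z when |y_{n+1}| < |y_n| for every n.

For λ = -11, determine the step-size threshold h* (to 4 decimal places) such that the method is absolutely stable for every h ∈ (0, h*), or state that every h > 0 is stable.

Set f=λy, z=hλ:
  y_{n+1} = y_n + z·[4/7·y_n + 3/7·y_{n+1}] ⇒ (1 − 3/7z)y_{n+1} = (1 + 4/7z)y_n
  so R(z) = (1 + 4/7z)/(1 − 3/7z).

Find x<0 with |R(x)|<1.
x=-1.67: |R|=0.0266
R=−1: 1+4/7x = −1+3/7x ⇒ -1/7x=2 ⇒ x=2/(-1/7)=-14.0000
Confirm numerically:
  x=-13.358: |R|=0.98636 <1
  x=-13.131: |R|=0.98127 <1
  x=-8.091: |R|=0.81105 <1
  x=-14.596: |R|=1.01174 >1
  x=-14.345: |R|=1.00690 >1
Stable set (-14.0000, 0).

(-14.0000,0); λ=-11 ⇒ h* = (14)/11 = 1.2727.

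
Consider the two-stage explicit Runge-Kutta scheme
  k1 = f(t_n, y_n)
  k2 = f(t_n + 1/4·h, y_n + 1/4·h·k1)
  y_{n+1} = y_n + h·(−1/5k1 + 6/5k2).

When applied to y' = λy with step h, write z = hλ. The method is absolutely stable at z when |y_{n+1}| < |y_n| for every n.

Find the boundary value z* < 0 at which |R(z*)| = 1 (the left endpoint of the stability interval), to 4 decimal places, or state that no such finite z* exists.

On y'=λy, z=hλ:
  k1=λy_n ⇒ h·k1=z·y_n;  k2=λ(1+1/4z)y_n ⇒ h·k2=z(1+1/4z)y_n
  y_{n+1}/y_n = 1 − 1/5z + 6/5z(1+1/4z) = 1 + z + 3/10z²
  R(z) = 1 + z + 3/10z².

Boundary: |R(x)|=1, x<0.
x=-1.51: |R|=0.1740
R=1: x+3/10x²=0 ⇒ x=−10/3=-3.3333; min R=1−1/(4·3/10)=0.1667>−1
Confirm numerically:
  x=-2.573: |R|=0.41310 <1
  x=-2.311: |R|=0.29122 <1
  x=-2.305: |R|=0.28891 <1
  x=-3.765: |R|=1.48757 >1
  x=-3.688: |R|=1.39240 >1
  x=-3.645: |R|=1.34081 >1
So |R|<1 on (-3.3333, 0).

left endpoint -3.3333.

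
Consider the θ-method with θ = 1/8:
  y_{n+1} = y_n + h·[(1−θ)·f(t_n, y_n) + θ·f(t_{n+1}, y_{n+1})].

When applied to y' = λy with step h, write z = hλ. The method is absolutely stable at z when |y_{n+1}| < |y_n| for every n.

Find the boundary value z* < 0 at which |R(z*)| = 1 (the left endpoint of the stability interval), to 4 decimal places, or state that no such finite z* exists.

left endpoint -2.6667.

With y'=λy (z=hλ):
  y_{n+1} = y_n + z·[7/8·y_n + 1/8·y_{n+1}] ⇒ (1 − 1/8z)y_{n+1} = (1 + 7/8z)y_n
  so R(z) = (1 + 7/8z)/(1 − 1/8z).

Find x<0 with |R(x)|<1.
x=-1.13: |R|=0.0099
R=−1: 1+7/8x = −1+1/8x ⇒ -3/4x=2 ⇒ x=2/(-3/4)=-2.6667
Confirm numerically:
  x=-2.132: |R|=0.68338 <1
  x=-1.986: |R|=0.59103 <1
  x=-1.385: |R|=0.18061 <1
  x=-3.169: |R|=1.26985 >1
  x=-3.015: |R|=1.18974 >1
Stable set (-2.6667, 0).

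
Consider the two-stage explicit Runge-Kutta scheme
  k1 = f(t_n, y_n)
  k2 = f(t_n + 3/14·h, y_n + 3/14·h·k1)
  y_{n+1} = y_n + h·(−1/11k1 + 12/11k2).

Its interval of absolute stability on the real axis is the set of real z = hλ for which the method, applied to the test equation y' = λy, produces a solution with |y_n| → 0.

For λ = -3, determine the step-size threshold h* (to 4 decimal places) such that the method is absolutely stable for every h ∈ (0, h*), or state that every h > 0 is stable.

Set f=λy, z=hλ:
  k1=λy_n ⇒ h·k1=z·y_n;  k2=λ(1+3/14z)y_n ⇒ h·k2=z(1+3/14z)y_n
  y_{n+1}/y_n = 1 − 1/11z + 12/11z(1+3/14z) = 1 + z + 18/77z²
  so R(z) = 1 + z + 18/77z².

Boundary: |R(x)|=1, x<0.
x=-1.56: |R|=0.0089
R=1: x+18/77x²=0 ⇒ x=−77/18=-4.2778; min R=1−1/(4·18/77)=-0.0694>−1
Confirm numerically:
  x=-3.682: |R|=0.48720 <1
  x=-3.677: |R|=0.48360 <1
  x=-3.228: |R|=0.20784 <1
  x=-2.273: |R|=0.06524 <1
  x=-4.865: |R|=1.66783 >1
  x=-4.817: |R|=1.60719 >1
  x=-4.458: |R|=1.18781 >1
Interval (-4.2778, 0).

(-4.2778,0); λ=-3 ⇒ h* = (77/18)/3 = 1.4259.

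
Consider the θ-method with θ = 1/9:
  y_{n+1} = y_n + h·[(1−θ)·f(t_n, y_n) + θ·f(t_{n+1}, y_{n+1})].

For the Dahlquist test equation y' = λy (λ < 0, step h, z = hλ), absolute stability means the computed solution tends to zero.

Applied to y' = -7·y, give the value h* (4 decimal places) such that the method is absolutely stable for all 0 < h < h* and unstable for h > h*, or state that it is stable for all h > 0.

(-2.5714,0); λ=-7 ⇒ h* = (18/7)/7 = 0.3673.

With y'=λy (z=hλ):
  y_{n+1} = y_n + z·[8/9·y_n + 1/9·y_{n+1}] ⇒ (1 − 1/9z)y_{n+1} = (1 + 8/9z)y_n
  ⇒ R(z) = (1 + 8/9z)/(1 − 1/9z).

Find x<0 with |R(x)|<1.
x=-0.69: |R|=0.3591
R=−1: 1+8/9x = −1+1/9x ⇒ -7/9x=2 ⇒ x=2/(-7/9)=-2.5714
Confirm numerically:
  x=-2.358: |R|=0.86846 <1
  x=-2.357: |R|=0.86783 <1
  x=-1.243: |R|=0.09216 <1
  x=-3.154: |R|=1.33553 >1
  x=-2.650: |R|=1.04721 >1
Interval (-2.5714, 0).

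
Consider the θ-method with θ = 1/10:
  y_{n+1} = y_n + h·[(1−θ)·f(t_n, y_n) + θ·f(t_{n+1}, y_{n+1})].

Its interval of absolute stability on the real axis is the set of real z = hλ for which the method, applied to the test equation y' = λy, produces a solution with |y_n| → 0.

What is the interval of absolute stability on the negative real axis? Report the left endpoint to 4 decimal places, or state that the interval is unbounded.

With y'=λy (z=hλ):
  y_{n+1} = y_n + z·[9/10·y_n + 1/10·y_{n+1}] ⇒ (1 − 1/10z)y_{n+1} = (1 + 9/10z)y_n
  R(z) = (1 + 9/10z)/(1 − 1/10z).

Find x<0 with |R(x)|<1.
x=-0.5: |R|=0.5238
R=−1: 1+9/10x = −1+1/10x ⇒ -4/5x=2 ⇒ x=2/(-4/5)=-2.5000
Confirm numerically:
  x=-2.439: |R|=0.96077 <1
  x=-2.224: |R|=0.81937 <1
  x=-1.999: |R|=0.66597 <1
  x=-1.322: |R|=0.16764 <1
  x=-3.007: |R|=1.31183 >1
  x=-2.706: |R|=1.12970 >1
Stable set (-2.5000, 0).

(-2.5000, 0).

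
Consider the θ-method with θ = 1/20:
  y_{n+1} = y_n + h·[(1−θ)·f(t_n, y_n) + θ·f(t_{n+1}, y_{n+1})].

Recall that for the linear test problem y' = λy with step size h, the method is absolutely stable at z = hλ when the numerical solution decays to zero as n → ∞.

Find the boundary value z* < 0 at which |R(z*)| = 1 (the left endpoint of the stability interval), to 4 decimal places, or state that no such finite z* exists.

With y'=λy (z=hλ):
  y_{n+1} = y_n + z·[19/20·y_n + 1/20·y_{n+1}] ⇒ (1 − 1/20z)y_{n+1} = (1 + 19/20z)y_n
  Hence R(z) = (1 + 19/20z)/(1 − 1/20z).

Solve |R(x)|<1 on ℝ⁻.
x=-1.15: |R|=0.0875
R=−1: 1+19/20x = −1+1/20x ⇒ -9/10x=2 ⇒ x=2/(-9/10)=-2.2222
Confirm numerically:
  x=-2.185: |R|=0.96980 <1
  x=-2.093: |R|=0.89472 <1
  x=-1.414: |R|=0.32063 <1
  x=-1.131: |R|=0.07047 <1
  x=-2.359: |R|=1.11011 >1
  x=-2.275: |R|=1.04265 >1
Stable set (-2.2222, 0).

z* = -2.2222.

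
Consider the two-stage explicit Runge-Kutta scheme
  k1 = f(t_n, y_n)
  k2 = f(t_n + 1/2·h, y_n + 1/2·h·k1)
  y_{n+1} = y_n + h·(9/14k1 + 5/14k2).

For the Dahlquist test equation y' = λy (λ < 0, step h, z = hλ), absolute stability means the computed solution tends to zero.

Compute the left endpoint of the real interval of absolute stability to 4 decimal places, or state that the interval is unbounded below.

left endpoint -5.6000.

Test eqn y'=λy, z=hλ:
  k1=λy_n ⇒ h·k1=z·y_n;  k2=λ(1+1/2z)y_n ⇒ h·k2=z(1+1/2z)y_n
  y_{n+1}/y_n = 1 + 9/14z + 5/14z(1+1/2z) = 1 + z + 5/28z²
  Hence R(z) = 1 + z + 5/28z².

Find x<0 with |R(x)|<1.
x=-1.09: |R|=0.1222
R=1: x+5/28x²=0 ⇒ x=−28/5=-5.6000; min R=1−1/(4·5/28)=-0.4000>−1
Confirm numerically:
  x=-5.523: |R|=0.92406 <1
  x=-5.233: |R|=0.65705 <1
  x=-2.343: |R|=0.36271 <1
  x=-2.324: |R|=0.35954 <1
  x=-6.105: |R|=1.55054 >1
  x=-5.663: |R|=1.06371 >1
Stable set (-5.6000, 0).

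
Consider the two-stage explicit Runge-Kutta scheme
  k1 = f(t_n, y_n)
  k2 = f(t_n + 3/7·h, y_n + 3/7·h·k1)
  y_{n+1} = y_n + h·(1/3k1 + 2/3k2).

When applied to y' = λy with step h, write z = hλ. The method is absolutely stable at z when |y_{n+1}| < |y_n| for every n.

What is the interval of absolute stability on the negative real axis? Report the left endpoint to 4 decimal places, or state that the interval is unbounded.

Test eqn y'=λy, z=hλ:
  k1=λy_n ⇒ h·k1=z·y_n;  k2=λ(1+3/7z)y_n ⇒ h·k2=z(1+3/7z)y_n
  y_{n+1}/y_n = 1 + 1/3z + 2/3z(1+3/7z) = 1 + z + 2/7z²
  ⇒ R(z) = 1 + z + 2/7z².

Solve |R(x)|<1 on ℝ⁻.
x=-1.19: |R|=0.2146
R=1: x+2/7x²=0 ⇒ x=−7/2=-3.5000; min R=1−1/(4·2/7)=0.1250>−1
Confirm numerically:
  x=-3.034: |R|=0.59604 <1
  x=-2.904: |R|=0.50549 <1
  x=-2.884: |R|=0.49242 <1
  x=-2.604: |R|=0.33338 <1
  x=-3.603: |R|=1.10603 >1
  x=-3.558: |R|=1.05896 >1
So |R|<1 on (-3.5000, 0).

(-3.5000, 0).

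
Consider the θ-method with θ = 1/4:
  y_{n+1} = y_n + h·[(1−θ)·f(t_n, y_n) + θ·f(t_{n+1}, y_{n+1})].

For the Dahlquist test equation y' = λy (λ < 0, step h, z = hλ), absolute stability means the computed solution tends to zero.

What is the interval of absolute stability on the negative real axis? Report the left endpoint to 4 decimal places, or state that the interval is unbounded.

z∈(-4.0000,0).

Test eqn y'=λy, z=hλ:
  y_{n+1} = y_n + z·[3/4·y_n + 1/4·y_{n+1}] ⇒ (1 − 1/4z)y_{n+1} = (1 + 3/4z)y_n
  R(z) = (1 + 3/4z)/(1 − 1/4z).

Solve |R(x)|<1 on ℝ⁻.
x=-1.52: |R|=0.1014
R=−1: 1+3/4x = −1+1/4x ⇒ -1/2x=2 ⇒ x=2/(-1/2)=-4.0000
Confirm numerically:
  x=-3.595: |R|=0.89335 <1
  x=-3.372: |R|=0.82963 <1
  x=-2.249: |R|=0.43959 <1
  x=-1.975: |R|=0.32218 <1
  x=-4.482: |R|=1.11365 >1
  x=-4.345: |R|=1.08268 >1
  x=-4.172: |R|=1.04209 >1
So |R|<1 on (-4.0000, 0).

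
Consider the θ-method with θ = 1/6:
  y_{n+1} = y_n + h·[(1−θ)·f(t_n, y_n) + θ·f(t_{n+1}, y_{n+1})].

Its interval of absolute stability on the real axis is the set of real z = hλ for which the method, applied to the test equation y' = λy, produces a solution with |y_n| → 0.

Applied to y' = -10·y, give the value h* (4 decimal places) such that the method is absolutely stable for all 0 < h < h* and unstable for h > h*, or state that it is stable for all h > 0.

On y'=λy, z=hλ:
  y_{n+1} = y_n + z·[5/6·y_n + 1/6·y_{n+1}] ⇒ (1 − 1/6z)y_{n+1} = (1 + 5/6z)y_n
  so R(z) = (1 + 5/6z)/(1 − 1/6z).

Solve |R(x)|<1 on ℝ⁻.
x=-0.4: |R|=0.6250
R=−1: 1+5/6x = −1+1/6x ⇒ -2/3x=2 ⇒ x=2/(-2/3)=-3.0000
Confirm numerically:
  x=-2.874: |R|=0.94320 <1
  x=-2.776: |R|=0.89790 <1
  x=-2.653: |R|=0.83959 <1
  x=-1.821: |R|=0.39701 <1
  x=-3.275: |R|=1.11860 >1
  x=-3.177: |R|=1.07715 >1
  x=-3.050: |R|=1.02210 >1
So |R|<1 on (-3.0000, 0).

(-3.0000,0); λ=-10 ⇒ h* = (3)/10 = 0.3000.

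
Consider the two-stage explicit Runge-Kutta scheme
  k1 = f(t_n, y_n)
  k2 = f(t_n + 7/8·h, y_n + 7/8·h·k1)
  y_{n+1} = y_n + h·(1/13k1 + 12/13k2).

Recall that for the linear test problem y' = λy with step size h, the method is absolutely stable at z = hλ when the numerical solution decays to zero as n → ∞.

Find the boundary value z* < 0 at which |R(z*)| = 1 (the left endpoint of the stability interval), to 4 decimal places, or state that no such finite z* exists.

left endpoint -1.2381.

Test eqn y'=λy, z=hλ:
  k1=λy_n ⇒ h·k1=z·y_n;  k2=λ(1+7/8z)y_n ⇒ h·k2=z(1+7/8z)y_n
  y_{n+1}/y_n = 1 + 1/13z + 12/13z(1+7/8z) = 1 + z + 21/26z²
  R(z) = 1 + z + 21/26z².

Need |R(x)|<1, x<0.
x=-1.19: |R|=0.9538
R=1: x+21/26x²=0 ⇒ x=−26/21=-1.2381; min R=1−1/(4·21/26)=0.6905>−1
Confirm numerically:
  x=-1.086: |R|=0.86659 <1
  x=-0.794: |R|=0.71520 <1
  x=-0.745: |R|=0.70329 <1
  x=-1.755: |R|=1.73271 >1
  x=-1.675: |R|=1.59108 >1
So |R|<1 on (-1.2381, 0).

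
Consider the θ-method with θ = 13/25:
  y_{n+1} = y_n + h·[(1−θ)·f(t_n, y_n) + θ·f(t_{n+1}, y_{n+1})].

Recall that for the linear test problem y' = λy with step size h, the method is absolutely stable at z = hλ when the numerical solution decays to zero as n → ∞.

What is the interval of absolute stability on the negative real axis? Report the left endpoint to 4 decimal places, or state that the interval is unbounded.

unbounded; (−∞, 0).

Set f=λy, z=hλ:
  y_{n+1} = y_n + z·[12/25·y_n + 13/25·y_{n+1}] ⇒ (1 − 13/25z)y_{n+1} = (1 + 12/25z)y_n
  ⇒ R(z) = (1 + 12/25z)/(1 − 13/25z).

Find x<0 with |R(x)|<1.
x=-1.49: |R|=0.1605
x=-2: |R|=0.0196
x=-10: |R|=0.6129
x=-100: |R|=0.8868
θ=13/25≥1/2 ⇒ |1+12/25x|<|1−13/25x| ∀x<0 ⇒ stable on all of ℝ⁻.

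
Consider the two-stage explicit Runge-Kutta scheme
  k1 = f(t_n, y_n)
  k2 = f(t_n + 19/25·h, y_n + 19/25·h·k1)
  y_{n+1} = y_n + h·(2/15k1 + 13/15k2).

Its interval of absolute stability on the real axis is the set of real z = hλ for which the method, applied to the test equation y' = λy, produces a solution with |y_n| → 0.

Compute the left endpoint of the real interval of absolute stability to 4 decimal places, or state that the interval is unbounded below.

z* = -1.5182.

Set f=λy, z=hλ:
  k1=λy_n ⇒ h·k1=z·y_n;  k2=λ(1+19/25z)y_n ⇒ h·k2=z(1+19/25z)y_n
  y_{n+1}/y_n = 1 + 2/15z + 13/15z(1+19/25z) = 1 + z + 247/375z²
  R(z) = 1 + z + 247/375z².

Find x<0 with |R(x)|<1.
x=-1.33: |R|=0.8351
R=1: x+247/375x²=0 ⇒ x=−375/247=-1.5182; min R=1−1/(4·247/375)=0.6204>−1
Confirm numerically:
  x=-1.272: |R|=0.79371 <1
  x=-1.045: |R|=0.67428 <1
  x=-0.994: |R|=0.65679 <1
  x=-0.905: |R|=0.63446 <1
  x=-1.997: |R|=1.62977 >1
  x=-1.600: |R|=1.08619 >1
Stable set (-1.5182, 0).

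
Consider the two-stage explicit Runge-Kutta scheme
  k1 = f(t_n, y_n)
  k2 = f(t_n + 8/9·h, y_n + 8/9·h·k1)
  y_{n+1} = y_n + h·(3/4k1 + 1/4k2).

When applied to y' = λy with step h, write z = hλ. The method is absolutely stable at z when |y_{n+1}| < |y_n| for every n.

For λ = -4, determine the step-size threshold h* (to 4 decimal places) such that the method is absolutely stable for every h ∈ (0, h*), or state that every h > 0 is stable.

Set f=λy, z=hλ:
  k1=λy_n ⇒ h·k1=z·y_n;  k2=λ(1+8/9z)y_n ⇒ h·k2=z(1+8/9z)y_n
  y_{n+1}/y_n = 1 + 3/4z + 1/4z(1+8/9z) = 1 + z + 2/9z²
  R(z) = 1 + z + 2/9z².

Boundary: |R(x)|=1, x<0.
x=-0.33: |R|=0.6942
R=1: x+2/9x²=0 ⇒ x=−9/2=-4.5000; min R=1−1/(4·2/9)=-0.1250>−1
Confirm numerically:
  x=-4.181: |R|=0.70361 <1
  x=-3.899: |R|=0.47927 <1
  x=-2.546: |R|=0.10553 <1
  x=-2.489: |R|=0.11231 <1
  x=-5.072: |R|=1.64471 >1
  x=-4.812: |R|=1.33363 >1
  x=-4.810: |R|=1.33136 >1
Stable set (-4.5000, 0).

(-4.5000,0); λ=-4 ⇒ h* = (9/2)/4 = 1.1250.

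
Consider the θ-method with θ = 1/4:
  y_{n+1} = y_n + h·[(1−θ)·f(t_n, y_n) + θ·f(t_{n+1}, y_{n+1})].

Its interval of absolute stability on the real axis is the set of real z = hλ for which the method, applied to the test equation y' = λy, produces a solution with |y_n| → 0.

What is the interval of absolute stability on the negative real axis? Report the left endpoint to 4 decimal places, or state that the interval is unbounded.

z∈(-4.0000,0).

Test eqn y'=λy, z=hλ:
  y_{n+1} = y_n + z·[3/4·y_n + 1/4·y_{n+1}] ⇒ (1 − 1/4z)y_{n+1} = (1 + 3/4z)y_n
  Hence R(z) = (1 + 3/4z)/(1 − 1/4z).

Need |R(x)|<1, x<0.
x=-1.45: |R|=0.0642
R=−1: 1+3/4x = −1+1/4x ⇒ -1/2x=2 ⇒ x=2/(-1/2)=-4.0000
Confirm numerically:
  x=-3.426: |R|=0.84541 <1
  x=-2.280: |R|=0.45223 <1
  x=-1.733: |R|=0.20914 <1
  x=-4.212: |R|=1.05163 >1
  x=-4.159: |R|=1.03898 >1
Stable set (-4.0000, 0).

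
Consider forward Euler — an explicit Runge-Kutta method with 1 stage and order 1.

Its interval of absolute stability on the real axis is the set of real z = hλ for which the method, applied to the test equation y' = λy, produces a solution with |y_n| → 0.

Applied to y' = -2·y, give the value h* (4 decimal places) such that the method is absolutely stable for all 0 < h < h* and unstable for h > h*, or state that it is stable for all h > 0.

With y'=λy (z=hλ):
  order 1, 1-stage ⇒ R(z)=1+z
  (e.g. R(-0.81)=0.19000, |R|=0.19000)

Find x<0 with |R(x)|<1.
x=-0.81: |R|=0.1900
|R(-2.37)|=1.3700 |R(-2.07)|=1.0700 |R(-0.65)|=0.3500
Bisect:
  x_lo=-2.3452 |R|=1.3452  x_hi=-0.0851 |R|=0.9149
  mid=-1.21516 |R|=0.21516 →hi
  mid=-1.78021 |R|=0.78021 →hi
  mid=-2.06273 |R|=1.06273 →lo
  mid=-1.92147 |R|=0.92147 →hi
  mid=-1.99210 |R|=0.99210 →hi
  mid=-2.02741 |R|=1.02741 →lo
  mid=-2.00975 |R|=1.00975 →lo
  mid=-2.00092 |R|=1.00092 →lo
  mid=-1.99651 |R|=0.99651 →hi
  ...
  [-2.00010,-1.99996] ⇒ x*=-2.0000
Stable set (-2.0000, 0).

(-2.0000,0); λ=-2 ⇒ h* = 1.0000.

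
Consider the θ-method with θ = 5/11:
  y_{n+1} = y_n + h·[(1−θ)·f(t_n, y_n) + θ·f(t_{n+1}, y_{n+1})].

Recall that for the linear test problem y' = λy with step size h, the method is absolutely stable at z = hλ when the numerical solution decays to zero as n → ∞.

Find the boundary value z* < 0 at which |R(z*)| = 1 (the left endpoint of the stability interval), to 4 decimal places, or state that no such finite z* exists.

Test eqn y'=λy, z=hλ:
  y_{n+1} = y_n + z·[6/11·y_n + 5/11·y_{n+1}] ⇒ (1 − 5/11z)y_{n+1} = (1 + 6/11z)y_n
  ⇒ R(z) = (1 + 6/11z)/(1 − 5/11z).

Solve |R(x)|<1 on ℝ⁻.
x=-0.41: |R|=0.6544
R=−1: 1+6/11x = −1+5/11x ⇒ -1/11x=2 ⇒ x=2/(-1/11)=-22.0000
Confirm numerically:
  x=-17.428: |R|=0.95341 <1
  x=-15.842: |R|=0.93174 <1
  x=-10.993: |R|=0.83314 <1
  x=-22.181: |R|=1.00148 >1
  x=-22.125: |R|=1.00103 >1
Stable set (-22.0000, 0).

z* = -22.0000.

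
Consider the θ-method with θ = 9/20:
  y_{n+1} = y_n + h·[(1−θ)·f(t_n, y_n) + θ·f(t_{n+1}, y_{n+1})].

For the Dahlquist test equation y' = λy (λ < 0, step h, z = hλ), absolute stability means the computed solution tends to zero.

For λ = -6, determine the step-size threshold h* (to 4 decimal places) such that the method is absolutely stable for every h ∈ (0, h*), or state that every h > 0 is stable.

Test eqn y'=λy, z=hλ:
  y_{n+1} = y_n + z·[11/20·y_n + 9/20·y_{n+1}] ⇒ (1 − 9/20z)y_{n+1} = (1 + 11/20z)y_n
  ⇒ R(z) = (1 + 11/20z)/(1 − 9/20z).

Find x<0 with |R(x)|<1.
x=-0.78: |R|=0.4226
R=−1: 1+11/20x = −1+9/20x ⇒ -1/10x=2 ⇒ x=2/(-1/10)=-20.0000
Confirm numerically:
  x=-17.230: |R|=0.96836 <1
  x=-16.859: |R|=0.96342 <1
  x=-16.360: |R|=0.95647 <1
  x=-13.463: |R|=0.90739 <1
  x=-20.488: |R|=1.00478 >1
  x=-20.043: |R|=1.00043 >1
Interval (-20.0000, 0).

(-20.0000,0); λ=-6 ⇒ h* = (20)/6 = 3.3333.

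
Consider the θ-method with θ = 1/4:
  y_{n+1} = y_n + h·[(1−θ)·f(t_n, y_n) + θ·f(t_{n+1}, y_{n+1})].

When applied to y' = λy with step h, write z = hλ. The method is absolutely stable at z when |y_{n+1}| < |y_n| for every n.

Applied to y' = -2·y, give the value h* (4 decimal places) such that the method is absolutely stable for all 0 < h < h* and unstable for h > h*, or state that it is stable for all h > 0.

(-4.0000,0); λ=-2 ⇒ h* = (4)/2 = 2.0000.

With y'=λy (z=hλ):
  y_{n+1} = y_n + z·[3/4·y_n + 1/4·y_{n+1}] ⇒ (1 − 1/4z)y_{n+1} = (1 + 3/4z)y_n
  R(z) = (1 + 3/4z)/(1 − 1/4z).

Solve |R(x)|<1 on ℝ⁻.
x=-0.83: |R|=0.3126
R=−1: 1+3/4x = −1+1/4x ⇒ -1/2x=2 ⇒ x=2/(-1/2)=-4.0000
Confirm numerically:
  x=-3.250: |R|=0.79310 <1
  x=-3.095: |R|=0.74489 <1
  x=-2.360: |R|=0.48428 <1
  x=-4.344: |R|=1.08245 >1
  x=-4.298: |R|=1.07182 >1
Interval (-4.0000, 0).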